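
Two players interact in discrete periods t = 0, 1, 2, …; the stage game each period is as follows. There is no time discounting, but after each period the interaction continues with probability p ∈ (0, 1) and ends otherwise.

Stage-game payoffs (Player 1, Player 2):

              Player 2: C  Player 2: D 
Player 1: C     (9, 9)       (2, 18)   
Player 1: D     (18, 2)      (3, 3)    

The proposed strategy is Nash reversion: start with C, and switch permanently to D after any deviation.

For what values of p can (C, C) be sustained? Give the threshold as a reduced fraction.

3/5

With no time discounting, the continuation probability p plays the role of the discount factor.
Grim-trigger IC: 9/(1−p) ≥ 18 + 3p/(1−p) ⇒ p ≥ (18−9)/(18−3) = 3/5.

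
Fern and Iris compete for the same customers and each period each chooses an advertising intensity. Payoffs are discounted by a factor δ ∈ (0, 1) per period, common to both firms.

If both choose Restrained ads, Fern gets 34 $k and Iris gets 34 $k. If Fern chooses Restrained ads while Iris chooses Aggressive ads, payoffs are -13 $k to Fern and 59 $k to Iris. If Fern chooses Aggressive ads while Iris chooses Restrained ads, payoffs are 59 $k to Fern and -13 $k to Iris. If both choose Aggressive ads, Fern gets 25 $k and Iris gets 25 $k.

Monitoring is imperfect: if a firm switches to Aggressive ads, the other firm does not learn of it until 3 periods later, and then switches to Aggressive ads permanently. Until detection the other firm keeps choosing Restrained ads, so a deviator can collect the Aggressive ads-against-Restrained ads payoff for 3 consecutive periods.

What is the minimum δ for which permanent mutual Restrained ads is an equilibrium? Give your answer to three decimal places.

0.903

Deviating for the 3 undetected periods gains 59−34 = 25 per period over cooperation, then loses 34−25 = 9 per period forever once punishment starts.
Gain: 25(1 + δ + … + δ^2); loss: 9·δ^3/(1−δ).
No profitable deviation ⇔ 25(1−δ^3) ≤ 9·δ^3, i.e. δ^3 ≥ 25/(25+9) = 25/34.
Hence δ ≥ (25/34)^(1/3) ≈ 0.903.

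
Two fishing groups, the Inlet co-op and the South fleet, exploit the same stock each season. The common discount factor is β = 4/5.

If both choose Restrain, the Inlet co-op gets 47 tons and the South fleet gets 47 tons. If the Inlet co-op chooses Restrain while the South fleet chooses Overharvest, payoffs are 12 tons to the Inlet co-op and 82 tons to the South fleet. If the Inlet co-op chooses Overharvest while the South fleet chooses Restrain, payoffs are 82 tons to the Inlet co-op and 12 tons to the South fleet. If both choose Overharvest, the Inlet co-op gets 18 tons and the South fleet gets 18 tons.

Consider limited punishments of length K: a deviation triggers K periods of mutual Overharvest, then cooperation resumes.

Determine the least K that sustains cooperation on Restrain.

2

Need Σ_{k=1}^{K} β^k ≥ (82−47)/(47−18) = 1.2069 at β = 4/5.
At K = 1 the sum is 0.8000 < 1.2069; at K = 2 it is 1.4400 ≥ 1.2069.
So the minimum punishment length is K = 2.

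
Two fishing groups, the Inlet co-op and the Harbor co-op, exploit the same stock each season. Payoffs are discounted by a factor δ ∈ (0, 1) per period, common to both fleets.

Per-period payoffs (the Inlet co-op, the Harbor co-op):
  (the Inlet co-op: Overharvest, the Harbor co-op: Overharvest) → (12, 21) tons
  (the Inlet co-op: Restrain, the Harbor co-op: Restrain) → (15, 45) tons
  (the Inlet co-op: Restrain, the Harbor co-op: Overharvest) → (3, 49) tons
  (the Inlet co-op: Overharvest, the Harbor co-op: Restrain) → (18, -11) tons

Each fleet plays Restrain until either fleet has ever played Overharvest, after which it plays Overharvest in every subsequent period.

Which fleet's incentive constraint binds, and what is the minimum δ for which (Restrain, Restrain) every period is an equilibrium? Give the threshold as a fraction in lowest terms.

the Inlet co-op; δ ≥ 1/2

the Inlet co-op's threshold: (18−15)/(18−12) = 1/2.
the Harbor co-op's threshold: (49−45)/(49−21) = 1/7.
1/2 > 1/7, so the Inlet co-op binds and δ* = 1/2.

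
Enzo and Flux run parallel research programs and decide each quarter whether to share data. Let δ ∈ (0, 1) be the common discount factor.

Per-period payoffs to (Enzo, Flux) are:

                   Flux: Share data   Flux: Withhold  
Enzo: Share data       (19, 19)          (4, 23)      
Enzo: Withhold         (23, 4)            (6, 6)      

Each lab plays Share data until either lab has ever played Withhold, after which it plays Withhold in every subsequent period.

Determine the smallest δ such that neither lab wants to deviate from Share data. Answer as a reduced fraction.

One-period gain from deviating is 23 − 19 = 4. The loss is 19 − 6 = 13 in every subsequent period, with present value 13·δ/(1−δ).
Deviation is unprofitable when 13·δ/(1−δ) ≥ 4, i.e. δ/(1−δ) ≥ 4/13.
Equivalently δ ≥ 4/(4+13) = 4/17.

4/17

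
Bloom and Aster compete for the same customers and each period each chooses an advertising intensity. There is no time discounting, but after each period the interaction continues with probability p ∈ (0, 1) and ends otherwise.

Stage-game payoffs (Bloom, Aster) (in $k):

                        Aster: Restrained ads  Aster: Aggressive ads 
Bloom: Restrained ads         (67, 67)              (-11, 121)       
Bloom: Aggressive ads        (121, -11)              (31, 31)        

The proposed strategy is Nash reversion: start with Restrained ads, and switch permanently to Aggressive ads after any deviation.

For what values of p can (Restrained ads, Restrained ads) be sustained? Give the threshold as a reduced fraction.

3/5

With no time discounting, the continuation probability p plays the role of the discount factor.
Grim-trigger IC: 67/(1−p) ≥ 121 + 31p/(1−p) ⇒ p ≥ (121−67)/(121−31) = 3/5.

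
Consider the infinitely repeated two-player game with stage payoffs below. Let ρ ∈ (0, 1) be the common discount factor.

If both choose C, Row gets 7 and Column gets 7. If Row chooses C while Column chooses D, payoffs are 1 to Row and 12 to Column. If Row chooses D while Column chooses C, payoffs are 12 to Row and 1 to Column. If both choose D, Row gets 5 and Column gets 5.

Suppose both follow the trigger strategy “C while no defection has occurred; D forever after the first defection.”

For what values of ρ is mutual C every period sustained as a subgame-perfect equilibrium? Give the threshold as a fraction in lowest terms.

Under grim trigger the critical discount factor is (T−C)/(T−P) with T = 12, C = 7, P = 5.
ρ* = (12−7)/(12−5) = 5/7.

5/7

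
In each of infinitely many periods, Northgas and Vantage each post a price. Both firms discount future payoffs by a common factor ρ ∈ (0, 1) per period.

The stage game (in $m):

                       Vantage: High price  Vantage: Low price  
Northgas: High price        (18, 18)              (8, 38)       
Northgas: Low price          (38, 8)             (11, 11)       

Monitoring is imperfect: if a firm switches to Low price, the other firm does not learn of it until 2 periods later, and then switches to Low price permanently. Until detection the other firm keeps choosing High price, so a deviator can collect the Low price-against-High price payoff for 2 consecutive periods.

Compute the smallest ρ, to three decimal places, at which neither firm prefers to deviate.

Deviating for the 2 undetected periods gains 38−18 = 20 per period over cooperation, then loses 18−11 = 7 per period forever once punishment starts.
Gain: 20(1 + ρ + … + ρ^1); loss: 7·ρ^2/(1−ρ).
No profitable deviation ⇔ 20(1−ρ^2) ≤ 7·ρ^2, i.e. ρ^2 ≥ 20/(20+7) = 20/27.
Hence ρ ≥ (20/27)^(1/2) ≈ 0.861.

0.861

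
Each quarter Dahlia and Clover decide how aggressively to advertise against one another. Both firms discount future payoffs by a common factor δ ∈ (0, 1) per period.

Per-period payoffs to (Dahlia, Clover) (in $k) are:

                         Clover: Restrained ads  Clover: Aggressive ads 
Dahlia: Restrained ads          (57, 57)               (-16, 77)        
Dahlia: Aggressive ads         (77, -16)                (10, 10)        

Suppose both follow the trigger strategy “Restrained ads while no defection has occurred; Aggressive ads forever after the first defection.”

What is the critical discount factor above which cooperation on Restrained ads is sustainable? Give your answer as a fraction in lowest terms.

One-period gain from deviating is 77 − 57 = 20. The loss is 57 − 10 = 47 in every subsequent period, with present value 47·δ/(1−δ).
Deviation is unprofitable when 47·δ/(1−δ) ≥ 20, i.e. δ/(1−δ) ≥ 20/47.
Equivalently δ ≥ 20/(20+47) = 20/67.

20/67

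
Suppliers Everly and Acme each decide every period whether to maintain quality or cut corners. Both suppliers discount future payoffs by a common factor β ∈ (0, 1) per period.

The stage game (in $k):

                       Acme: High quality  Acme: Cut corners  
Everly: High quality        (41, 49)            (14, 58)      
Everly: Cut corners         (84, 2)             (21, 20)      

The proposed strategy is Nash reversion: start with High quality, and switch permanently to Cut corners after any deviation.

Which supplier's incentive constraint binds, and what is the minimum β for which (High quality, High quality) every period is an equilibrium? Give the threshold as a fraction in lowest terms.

Everly's threshold: (84−41)/(84−21) = 43/63.
Acme's threshold: (58−49)/(58−20) = 9/38.
43/63 > 9/38, so Everly binds and β* = 43/63.

Everly; β ≥ 43/63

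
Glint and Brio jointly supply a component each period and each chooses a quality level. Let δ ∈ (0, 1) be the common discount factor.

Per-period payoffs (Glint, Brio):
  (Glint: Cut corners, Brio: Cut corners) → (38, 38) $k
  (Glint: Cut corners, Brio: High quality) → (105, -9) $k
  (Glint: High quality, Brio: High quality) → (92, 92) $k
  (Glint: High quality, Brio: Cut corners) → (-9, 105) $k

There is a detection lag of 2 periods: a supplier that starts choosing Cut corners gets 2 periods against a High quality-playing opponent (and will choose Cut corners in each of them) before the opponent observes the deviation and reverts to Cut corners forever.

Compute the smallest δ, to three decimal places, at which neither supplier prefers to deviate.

A deviator earns 105 for 2 periods, then 38 forever; cooperating earns 92 forever. Multiplying the IC by (1−δ):
92 ≥ 105(1−δ^2) + 38δ^2, so 67·δ^2 ≥ 13 and δ^2 ≥ 13/67.
δ ≥ (13/67)^(1/2) ≈ 0.440.

0.440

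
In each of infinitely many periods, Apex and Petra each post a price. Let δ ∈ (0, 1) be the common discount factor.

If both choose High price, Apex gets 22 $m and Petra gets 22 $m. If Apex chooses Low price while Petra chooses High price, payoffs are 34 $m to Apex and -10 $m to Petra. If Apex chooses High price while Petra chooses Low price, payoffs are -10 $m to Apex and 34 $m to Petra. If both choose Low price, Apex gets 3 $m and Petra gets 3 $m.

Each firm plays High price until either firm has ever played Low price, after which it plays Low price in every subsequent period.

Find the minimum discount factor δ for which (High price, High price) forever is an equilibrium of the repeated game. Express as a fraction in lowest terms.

Cooperation forever yields 22 each period: 22/(1−δ).
Deviating yields 34 once, then 3 forever: 34 + 3δ/(1−δ).
No profitable deviation requires 22/(1−δ) ≥ 34 + 3δ/(1−δ).
Multiplying by (1−δ): 22 ≥ 34(1−δ) + 3δ = 34 − 31δ.
So 31δ ≥ 12, i.e. δ ≥ 12/31.

12/31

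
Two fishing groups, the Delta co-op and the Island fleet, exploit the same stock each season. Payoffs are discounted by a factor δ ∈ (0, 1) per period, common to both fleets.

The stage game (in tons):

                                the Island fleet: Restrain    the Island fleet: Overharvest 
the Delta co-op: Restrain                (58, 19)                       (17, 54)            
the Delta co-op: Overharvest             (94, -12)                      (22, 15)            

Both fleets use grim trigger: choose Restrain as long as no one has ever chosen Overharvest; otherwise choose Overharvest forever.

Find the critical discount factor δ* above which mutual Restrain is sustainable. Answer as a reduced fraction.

For the Delta co-op: deviation gain 94−58 = 36, per-period punishment loss 58−22 = 36. IC gives δ ≥ 36/72 = 1/2.
For the Island fleet: gain 35, loss 4 per period, so δ ≥ 35/39.
The tighter constraint is the Island fleet's, so cooperation needs δ ≥ 35/39.

35/39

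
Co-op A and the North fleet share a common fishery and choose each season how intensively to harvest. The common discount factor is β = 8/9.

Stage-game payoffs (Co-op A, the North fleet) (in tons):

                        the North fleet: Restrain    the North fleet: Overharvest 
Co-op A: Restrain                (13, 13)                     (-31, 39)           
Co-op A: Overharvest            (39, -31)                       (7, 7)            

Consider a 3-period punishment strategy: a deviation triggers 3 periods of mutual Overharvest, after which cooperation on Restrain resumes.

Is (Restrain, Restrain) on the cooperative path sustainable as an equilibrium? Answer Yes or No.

Comparing payoff streams over the 4 periods until play realigns: cooperate → 13(1+β+…+β^3); deviate → 39 + 7(β+…+β^3).
Cooperation is sustained iff (13−7)(β+…+β^3) ≥ 39−13.
β+…+β^3 = 8/9·(1−(8/9)^3)/(1−8/9) = 2.3813, and (39−13)/(13−7) = 4.3333.
2.3813 < 4.3333, so cooperation is not sustainable.

No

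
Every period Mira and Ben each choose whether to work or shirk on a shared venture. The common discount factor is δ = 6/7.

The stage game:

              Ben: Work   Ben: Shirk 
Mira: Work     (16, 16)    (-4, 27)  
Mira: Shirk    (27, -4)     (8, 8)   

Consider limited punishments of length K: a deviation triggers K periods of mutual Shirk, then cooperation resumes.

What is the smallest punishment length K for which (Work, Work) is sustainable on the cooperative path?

2

Need Σ_{k=1}^{K} δ^k ≥ (27−16)/(16−8) = 1.3750 at δ = 6/7.
At K = 1 the sum is 0.8571 < 1.3750; at K = 2 it is 1.5918 ≥ 1.3750.
So the minimum punishment length is K = 2.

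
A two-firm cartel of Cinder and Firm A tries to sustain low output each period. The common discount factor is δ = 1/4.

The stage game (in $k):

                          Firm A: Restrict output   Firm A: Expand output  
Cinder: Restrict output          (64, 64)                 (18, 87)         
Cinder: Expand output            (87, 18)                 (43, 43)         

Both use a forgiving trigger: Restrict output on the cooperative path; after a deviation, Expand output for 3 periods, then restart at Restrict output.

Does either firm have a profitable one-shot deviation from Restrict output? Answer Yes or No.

IC: δ+…+δ^3 ≥ (87−64)/(64−43) = 23/21.
At δ = 1/4: partial sum = 0.3281 < 1.0952. Cooperation not sustainable.

Yes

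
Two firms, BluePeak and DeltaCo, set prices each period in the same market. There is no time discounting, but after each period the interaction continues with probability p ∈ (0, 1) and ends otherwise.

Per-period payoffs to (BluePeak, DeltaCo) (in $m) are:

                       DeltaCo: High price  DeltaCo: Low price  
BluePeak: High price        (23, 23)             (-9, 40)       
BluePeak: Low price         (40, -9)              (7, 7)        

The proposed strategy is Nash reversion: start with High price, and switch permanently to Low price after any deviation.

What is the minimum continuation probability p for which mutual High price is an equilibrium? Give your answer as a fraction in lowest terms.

Expected cooperation value is 23 + p·23 + p²·23 + … = 23/(1−p); deviation gives 40 + p·7/(1−p).
23 ≥ 40(1−p) + 7p ⇒ 33p ≥ 17 ⇒ p ≥ 17/33.

17/33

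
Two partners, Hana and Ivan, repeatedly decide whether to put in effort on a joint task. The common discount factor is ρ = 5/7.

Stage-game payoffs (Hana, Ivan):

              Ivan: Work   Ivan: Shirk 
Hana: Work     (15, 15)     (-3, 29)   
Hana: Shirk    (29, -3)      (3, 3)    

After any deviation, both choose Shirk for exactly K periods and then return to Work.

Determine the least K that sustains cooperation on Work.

IC: ρ(1−ρ^K)/(1−ρ) ≥ (29−15)/(15−3) = 7/6.
With ρ = 5/7: need 1 − ρ^K ≥ 7/6·(1−5/7)/(5/7), i.e. ρ^K ≤ 0.5333.
Since (5/7)^1 = 0.7143 and (5/7)^2 = 0.5102, the smallest such K is 2.

2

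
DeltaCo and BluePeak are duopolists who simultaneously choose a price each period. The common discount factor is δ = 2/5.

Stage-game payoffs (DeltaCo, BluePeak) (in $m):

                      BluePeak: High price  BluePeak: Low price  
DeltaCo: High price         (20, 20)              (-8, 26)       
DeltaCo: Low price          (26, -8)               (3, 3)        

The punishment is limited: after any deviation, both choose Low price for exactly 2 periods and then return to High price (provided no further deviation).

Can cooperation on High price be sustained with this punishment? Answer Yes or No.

A one-shot deviation gives 26 now, then 3 for 2 periods, then back to 20.
Gain from deviating: (26−20) today; loss: (20−3) in each of the next 2 periods.
No-deviation condition: (20−3)(δ+…+δ^2) ≥ 26−20, i.e. δ+…+δ^2 ≥ 6/17.
At δ = 2/5: δ+…+δ^2 = 0.5600 ≥ 0.3529.
So cooperation is sustainable.

Yes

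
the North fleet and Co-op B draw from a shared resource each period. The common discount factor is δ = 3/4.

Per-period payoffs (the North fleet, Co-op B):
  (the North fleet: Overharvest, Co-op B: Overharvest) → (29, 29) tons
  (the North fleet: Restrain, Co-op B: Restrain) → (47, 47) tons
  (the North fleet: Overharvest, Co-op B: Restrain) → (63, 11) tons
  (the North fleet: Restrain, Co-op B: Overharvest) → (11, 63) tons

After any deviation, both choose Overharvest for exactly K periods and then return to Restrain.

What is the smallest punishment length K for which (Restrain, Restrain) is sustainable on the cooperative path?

Need Σ_{k=1}^{K} δ^k ≥ (63−47)/(47−29) = 0.8889 at δ = 3/4.
At K = 1 the sum is 0.7500 < 0.8889; at K = 2 it is 1.3125 ≥ 0.8889.
So the minimum punishment length is K = 2.

2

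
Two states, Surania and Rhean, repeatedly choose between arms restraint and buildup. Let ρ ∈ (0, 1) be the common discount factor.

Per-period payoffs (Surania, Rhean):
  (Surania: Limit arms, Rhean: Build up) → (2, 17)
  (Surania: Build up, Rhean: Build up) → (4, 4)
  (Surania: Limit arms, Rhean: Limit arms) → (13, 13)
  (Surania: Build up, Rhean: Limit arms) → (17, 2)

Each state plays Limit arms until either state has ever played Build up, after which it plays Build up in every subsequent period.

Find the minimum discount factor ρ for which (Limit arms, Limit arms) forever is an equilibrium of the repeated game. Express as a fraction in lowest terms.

4/13

One-period gain from deviating is 17 − 13 = 4. The loss is 13 − 4 = 9 in every subsequent period, with present value 9·ρ/(1−ρ).
Deviation is unprofitable when 9·ρ/(1−ρ) ≥ 4, i.e. ρ/(1−ρ) ≥ 4/9.
Equivalently ρ ≥ 4/(4+9) = 4/13.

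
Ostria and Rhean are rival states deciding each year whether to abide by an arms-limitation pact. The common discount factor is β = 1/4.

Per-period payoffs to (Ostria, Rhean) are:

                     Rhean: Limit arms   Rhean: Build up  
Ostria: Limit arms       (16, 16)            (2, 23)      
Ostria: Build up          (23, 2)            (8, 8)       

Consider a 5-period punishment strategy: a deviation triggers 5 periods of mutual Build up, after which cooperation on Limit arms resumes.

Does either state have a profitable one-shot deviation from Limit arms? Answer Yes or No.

Yes

A one-shot deviation gives 23 now, then 8 for 5 periods, then back to 16.
Gain from deviating: (23−16) today; loss: (16−8) in each of the next 5 periods.
No-deviation condition: (16−8)(β+…+β^5) ≥ 23−16, i.e. β+…+β^5 ≥ 7/8.
At β = 1/4: β+…+β^5 = 0.3330 < 0.8750.
So cooperation is not sustainable.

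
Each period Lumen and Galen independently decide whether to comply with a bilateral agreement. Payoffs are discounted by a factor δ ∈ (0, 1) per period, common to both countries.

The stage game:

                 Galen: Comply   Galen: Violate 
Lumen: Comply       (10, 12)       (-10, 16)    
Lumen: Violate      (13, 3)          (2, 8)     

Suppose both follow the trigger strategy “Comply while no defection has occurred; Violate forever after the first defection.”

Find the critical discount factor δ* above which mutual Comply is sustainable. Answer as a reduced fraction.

Lumen's threshold: (13−10)/(13−2) = 3/11.
Galen's threshold: (16−12)/(16−8) = 1/2.
3/11 < 1/2, so Galen binds and δ* = 1/2.

1/2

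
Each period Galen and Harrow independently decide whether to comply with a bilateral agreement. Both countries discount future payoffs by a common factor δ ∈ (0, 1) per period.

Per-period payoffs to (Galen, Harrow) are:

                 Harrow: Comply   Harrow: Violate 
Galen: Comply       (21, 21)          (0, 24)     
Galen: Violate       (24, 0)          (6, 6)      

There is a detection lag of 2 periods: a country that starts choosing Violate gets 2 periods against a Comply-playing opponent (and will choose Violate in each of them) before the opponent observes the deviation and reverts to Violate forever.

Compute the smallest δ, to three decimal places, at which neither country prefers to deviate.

A deviator earns 24 for 2 periods, then 6 forever; cooperating earns 21 forever. Multiplying the IC by (1−δ):
21 ≥ 24(1−δ^2) + 6δ^2, so 18·δ^2 ≥ 3 and δ^2 ≥ 1/6.
δ ≥ (1/6)^(1/2) ≈ 0.408.

0.408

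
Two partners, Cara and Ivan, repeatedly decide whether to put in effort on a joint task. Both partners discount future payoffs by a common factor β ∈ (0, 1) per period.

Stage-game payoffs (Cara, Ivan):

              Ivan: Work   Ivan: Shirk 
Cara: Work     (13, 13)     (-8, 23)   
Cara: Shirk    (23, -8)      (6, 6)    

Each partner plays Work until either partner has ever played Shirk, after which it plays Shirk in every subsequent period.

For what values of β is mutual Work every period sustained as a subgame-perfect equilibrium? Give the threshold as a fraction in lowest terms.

10/17

Cooperation forever yields 13 each period: 13/(1−β).
Deviating yields 23 once, then 6 forever: 23 + 6β/(1−β).
No profitable deviation requires 13/(1−β) ≥ 23 + 6β/(1−β).
Multiplying by (1−β): 13 ≥ 23(1−β) + 6β = 23 − 17β.
So 17β ≥ 10, i.e. β ≥ 10/17.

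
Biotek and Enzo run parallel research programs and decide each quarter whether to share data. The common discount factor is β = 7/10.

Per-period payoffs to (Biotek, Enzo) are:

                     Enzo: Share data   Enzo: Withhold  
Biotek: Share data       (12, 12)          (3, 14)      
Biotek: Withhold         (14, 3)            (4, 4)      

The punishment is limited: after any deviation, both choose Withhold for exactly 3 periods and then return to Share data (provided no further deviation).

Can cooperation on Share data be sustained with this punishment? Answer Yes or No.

Yes

IC: β+…+β^3 ≥ (14−12)/(12−4) = 1/4.
At β = 7/10: partial sum = 1.5330 ≥ 0.2500. Cooperation sustainable.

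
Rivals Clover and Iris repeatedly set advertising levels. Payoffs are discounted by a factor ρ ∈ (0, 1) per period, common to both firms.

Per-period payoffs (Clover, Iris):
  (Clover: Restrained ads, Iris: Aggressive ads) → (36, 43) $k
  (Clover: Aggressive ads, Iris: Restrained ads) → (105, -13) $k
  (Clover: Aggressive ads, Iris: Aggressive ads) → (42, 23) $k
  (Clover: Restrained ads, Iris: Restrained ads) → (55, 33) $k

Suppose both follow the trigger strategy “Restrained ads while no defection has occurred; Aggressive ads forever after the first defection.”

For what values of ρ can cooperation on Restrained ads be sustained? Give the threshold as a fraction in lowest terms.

For Clover: deviation gain 105−55 = 50, per-period punishment loss 55−42 = 13. IC gives ρ ≥ 50/63.
For Iris: gain 10, loss 10 per period, so ρ ≥ 10/20 = 1/2.
The tighter constraint is Clover's, so cooperation needs ρ ≥ 50/63.

50/63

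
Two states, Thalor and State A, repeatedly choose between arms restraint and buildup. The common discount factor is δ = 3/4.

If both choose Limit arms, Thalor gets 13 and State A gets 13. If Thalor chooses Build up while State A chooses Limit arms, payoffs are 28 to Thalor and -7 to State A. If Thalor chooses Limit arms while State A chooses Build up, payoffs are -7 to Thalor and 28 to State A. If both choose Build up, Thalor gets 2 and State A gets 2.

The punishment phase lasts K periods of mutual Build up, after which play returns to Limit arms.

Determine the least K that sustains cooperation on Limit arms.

3

Need Σ_{k=1}^{K} δ^k ≥ (28−13)/(13−2) = 1.3636 at δ = 3/4.
At K = 2 the sum is 1.3125 < 1.3636; at K = 3 it is 1.7344 ≥ 1.3636.
So the minimum punishment length is K = 3.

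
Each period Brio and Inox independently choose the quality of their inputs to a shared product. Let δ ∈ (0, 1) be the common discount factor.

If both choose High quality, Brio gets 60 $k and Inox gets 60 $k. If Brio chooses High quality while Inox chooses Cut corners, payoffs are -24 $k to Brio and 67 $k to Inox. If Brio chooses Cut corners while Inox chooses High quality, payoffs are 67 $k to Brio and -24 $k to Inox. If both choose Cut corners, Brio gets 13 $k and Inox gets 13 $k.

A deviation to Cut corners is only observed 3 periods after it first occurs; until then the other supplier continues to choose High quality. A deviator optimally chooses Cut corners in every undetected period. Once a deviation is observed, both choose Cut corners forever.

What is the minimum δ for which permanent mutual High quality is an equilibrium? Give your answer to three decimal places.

0.506

A deviator earns 67 for 3 periods, then 13 forever; cooperating earns 60 forever. Multiplying the IC by (1−δ):
60 ≥ 67(1−δ^3) + 13δ^3, so 54·δ^3 ≥ 7 and δ^3 ≥ 7/54.
δ ≥ (7/54)^(1/3) ≈ 0.506.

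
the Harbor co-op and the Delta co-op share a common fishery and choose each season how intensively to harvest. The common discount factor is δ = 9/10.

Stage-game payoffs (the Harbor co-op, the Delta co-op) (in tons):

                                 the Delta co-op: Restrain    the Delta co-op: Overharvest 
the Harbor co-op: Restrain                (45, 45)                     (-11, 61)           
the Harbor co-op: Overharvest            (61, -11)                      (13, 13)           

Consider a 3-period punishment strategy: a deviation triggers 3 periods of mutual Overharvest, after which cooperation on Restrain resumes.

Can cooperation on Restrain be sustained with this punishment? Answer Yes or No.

Yes

Comparing payoff streams over the 4 periods until play realigns: cooperate → 45(1+δ+…+δ^3); deviate → 61 + 13(δ+…+δ^3).
Cooperation is sustained iff (45−13)(δ+…+δ^3) ≥ 61−45.
δ+…+δ^3 = 9/10·(1−(9/10)^3)/(1−9/10) = 2.4390, and (61−45)/(45−13) = 0.5000.
2.4390 ≥ 0.5000, so cooperation is sustainable.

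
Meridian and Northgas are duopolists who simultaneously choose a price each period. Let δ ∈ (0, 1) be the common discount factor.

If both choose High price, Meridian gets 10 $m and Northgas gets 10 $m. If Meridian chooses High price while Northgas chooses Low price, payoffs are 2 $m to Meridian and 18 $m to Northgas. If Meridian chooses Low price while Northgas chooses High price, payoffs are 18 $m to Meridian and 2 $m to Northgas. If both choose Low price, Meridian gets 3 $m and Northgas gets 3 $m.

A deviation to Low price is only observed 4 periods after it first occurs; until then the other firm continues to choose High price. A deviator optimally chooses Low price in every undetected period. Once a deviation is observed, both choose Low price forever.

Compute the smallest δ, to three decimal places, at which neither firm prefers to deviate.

Deviating for the 4 undetected periods gains 18−10 = 8 per period over cooperation, then loses 10−3 = 7 per period forever once punishment starts.
Gain: 8(1 + δ + … + δ^3); loss: 7·δ^4/(1−δ).
No profitable deviation ⇔ 8(1−δ^4) ≤ 7·δ^4, i.e. δ^4 ≥ 8/(8+7) = 8/15.
Hence δ ≥ (8/15)^(1/4) ≈ 0.855.

0.855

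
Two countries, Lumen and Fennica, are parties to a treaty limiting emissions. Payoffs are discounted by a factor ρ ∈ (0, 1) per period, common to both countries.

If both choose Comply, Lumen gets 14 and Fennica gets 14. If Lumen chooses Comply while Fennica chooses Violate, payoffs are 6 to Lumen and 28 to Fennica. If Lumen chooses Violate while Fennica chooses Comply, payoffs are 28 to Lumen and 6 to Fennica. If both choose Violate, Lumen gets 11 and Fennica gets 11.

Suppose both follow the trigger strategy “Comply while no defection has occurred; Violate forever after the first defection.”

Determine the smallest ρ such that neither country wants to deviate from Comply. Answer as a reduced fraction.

Under grim trigger the critical discount factor is (T−C)/(T−P) with T = 28, C = 14, P = 11.
ρ* = (28−14)/(28−11) = 14/17.

14/17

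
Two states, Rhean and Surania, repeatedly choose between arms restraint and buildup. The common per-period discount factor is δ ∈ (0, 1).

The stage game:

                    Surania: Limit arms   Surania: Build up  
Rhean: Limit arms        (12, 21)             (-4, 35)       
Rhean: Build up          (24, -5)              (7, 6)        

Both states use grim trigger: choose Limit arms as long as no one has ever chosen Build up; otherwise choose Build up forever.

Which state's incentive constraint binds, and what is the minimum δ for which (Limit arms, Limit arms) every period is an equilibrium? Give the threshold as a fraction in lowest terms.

Rhean; δ ≥ 12/17

Rhean: cooperation gives 12 each period; deviation gives 24 once then 7 forever.
  12/(1−δ) ≥ 24 + 7δ/(1−δ) ⇒ δ ≥ 12/17.
Surania: cooperation gives 21 each period; deviation gives 35 once then 6 forever.
  δ ≥ 14/29.
Both must hold, so the binding constraint is Rhean's: δ ≥ 12/17.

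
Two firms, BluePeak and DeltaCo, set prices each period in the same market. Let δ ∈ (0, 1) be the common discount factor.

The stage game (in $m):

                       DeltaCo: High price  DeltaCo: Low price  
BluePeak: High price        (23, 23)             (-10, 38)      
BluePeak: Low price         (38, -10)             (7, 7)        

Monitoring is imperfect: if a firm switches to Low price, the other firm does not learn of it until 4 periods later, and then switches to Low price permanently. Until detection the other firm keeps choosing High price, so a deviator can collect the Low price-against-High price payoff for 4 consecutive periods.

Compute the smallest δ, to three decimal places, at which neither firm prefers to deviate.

0.834

The best deviation is to choose Low price for all 4 undetected periods, earning 38 each, then 7 forever once detected.
Deviation value: 38(1−δ^4)/(1−δ) + 7δ^4/(1−δ); cooperation value: 23/(1−δ).
IC: 23 ≥ 38(1−δ^4) + 7δ^4 = 38 − 31δ^4.
So δ^4 ≥ 15/31, giving δ ≥ (15/31)^(1/4) ≈ 0.834.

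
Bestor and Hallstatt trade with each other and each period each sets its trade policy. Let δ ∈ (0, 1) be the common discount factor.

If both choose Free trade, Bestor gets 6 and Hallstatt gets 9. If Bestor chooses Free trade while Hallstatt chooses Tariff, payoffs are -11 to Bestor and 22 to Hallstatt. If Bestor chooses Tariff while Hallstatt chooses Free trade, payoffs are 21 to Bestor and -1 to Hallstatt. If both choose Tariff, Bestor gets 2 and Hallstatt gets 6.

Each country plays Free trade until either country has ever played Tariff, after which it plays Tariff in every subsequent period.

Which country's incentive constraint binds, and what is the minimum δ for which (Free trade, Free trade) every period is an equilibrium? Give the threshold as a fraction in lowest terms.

Hallstatt; δ ≥ 13/16

For Bestor: deviation gain 21−6 = 15, per-period punishment loss 6−2 = 4. IC gives δ ≥ 15/19.
For Hallstatt: gain 13, loss 3 per period, so δ ≥ 13/16.
The tighter constraint is Hallstatt's, so cooperation needs δ ≥ 13/16.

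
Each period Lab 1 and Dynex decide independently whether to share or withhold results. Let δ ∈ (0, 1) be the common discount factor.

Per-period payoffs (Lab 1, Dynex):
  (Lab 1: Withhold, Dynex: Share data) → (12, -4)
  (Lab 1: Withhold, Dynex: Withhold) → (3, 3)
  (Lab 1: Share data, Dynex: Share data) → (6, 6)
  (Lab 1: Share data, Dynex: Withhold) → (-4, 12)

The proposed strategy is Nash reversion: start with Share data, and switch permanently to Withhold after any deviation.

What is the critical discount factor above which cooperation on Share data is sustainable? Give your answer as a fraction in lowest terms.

2/3

6/(1−δ) ≥ 12 + 3δ/(1−δ)
6 ≥ 12 − 9δ
δ ≥ 6/9 = 2/3.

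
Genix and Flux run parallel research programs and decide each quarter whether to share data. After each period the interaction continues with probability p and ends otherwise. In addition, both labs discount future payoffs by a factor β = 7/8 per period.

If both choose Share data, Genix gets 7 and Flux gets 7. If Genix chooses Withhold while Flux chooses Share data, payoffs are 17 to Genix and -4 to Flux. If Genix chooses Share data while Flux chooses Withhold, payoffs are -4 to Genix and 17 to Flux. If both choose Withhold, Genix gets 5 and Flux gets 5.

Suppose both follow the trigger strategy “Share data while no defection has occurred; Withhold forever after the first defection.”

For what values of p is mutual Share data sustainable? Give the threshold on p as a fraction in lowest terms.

20/21

With continuation probability p and discount β, the effective per-period discount factor is βp.
Grim-trigger IC: βp ≥ (17−7)/(17−5) = 5/6.
So p ≥ (5/6)/(7/8) = 20/21.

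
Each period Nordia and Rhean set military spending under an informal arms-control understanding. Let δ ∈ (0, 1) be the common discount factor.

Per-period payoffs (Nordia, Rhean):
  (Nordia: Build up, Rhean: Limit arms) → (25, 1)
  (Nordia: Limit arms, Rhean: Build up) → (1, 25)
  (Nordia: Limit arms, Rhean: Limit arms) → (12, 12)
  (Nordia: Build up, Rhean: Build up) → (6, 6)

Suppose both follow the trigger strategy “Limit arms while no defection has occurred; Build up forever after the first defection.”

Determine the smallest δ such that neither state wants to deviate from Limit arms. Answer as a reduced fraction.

Cooperation forever yields 12 each period: 12/(1−δ).
Deviating yields 25 once, then 6 forever: 25 + 6δ/(1−δ).
No profitable deviation requires 12/(1−δ) ≥ 25 + 6δ/(1−δ).
Multiplying by (1−δ): 12 ≥ 25(1−δ) + 6δ = 25 − 19δ.
So 19δ ≥ 13, i.e. δ ≥ 13/19.

13/19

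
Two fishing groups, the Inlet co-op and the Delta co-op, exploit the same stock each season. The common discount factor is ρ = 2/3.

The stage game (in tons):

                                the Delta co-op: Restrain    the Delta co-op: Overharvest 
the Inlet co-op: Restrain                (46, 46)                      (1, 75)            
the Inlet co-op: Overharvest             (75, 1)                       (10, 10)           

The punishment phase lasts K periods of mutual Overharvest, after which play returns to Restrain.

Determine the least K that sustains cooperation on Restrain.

2

IC: ρ(1−ρ^K)/(1−ρ) ≥ (75−46)/(46−10) = 29/36.
With ρ = 2/3: need 1 − ρ^K ≥ 29/36·(1−2/3)/(2/3), i.e. ρ^K ≤ 0.5972.
Since (2/3)^1 = 0.6667 and (2/3)^2 = 0.4444, the smallest such K is 2.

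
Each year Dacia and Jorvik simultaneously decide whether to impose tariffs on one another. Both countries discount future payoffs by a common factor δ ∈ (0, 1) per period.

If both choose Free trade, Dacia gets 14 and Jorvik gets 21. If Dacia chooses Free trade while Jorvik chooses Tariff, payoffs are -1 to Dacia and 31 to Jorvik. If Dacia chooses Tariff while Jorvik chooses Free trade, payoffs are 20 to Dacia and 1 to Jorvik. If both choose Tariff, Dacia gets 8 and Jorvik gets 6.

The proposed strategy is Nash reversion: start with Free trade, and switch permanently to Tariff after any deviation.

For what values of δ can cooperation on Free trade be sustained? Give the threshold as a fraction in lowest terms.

1/2

Dacia: cooperation gives 14 each period; deviation gives 20 once then 8 forever.
  14/(1−δ) ≥ 20 + 8δ/(1−δ) ⇒ δ ≥ 6/12 = 1/2.
Jorvik: cooperation gives 21 each period; deviation gives 31 once then 6 forever.
  δ ≥ 10/25 = 2/5.
Both must hold, so the binding constraint is Dacia's: δ ≥ 1/2.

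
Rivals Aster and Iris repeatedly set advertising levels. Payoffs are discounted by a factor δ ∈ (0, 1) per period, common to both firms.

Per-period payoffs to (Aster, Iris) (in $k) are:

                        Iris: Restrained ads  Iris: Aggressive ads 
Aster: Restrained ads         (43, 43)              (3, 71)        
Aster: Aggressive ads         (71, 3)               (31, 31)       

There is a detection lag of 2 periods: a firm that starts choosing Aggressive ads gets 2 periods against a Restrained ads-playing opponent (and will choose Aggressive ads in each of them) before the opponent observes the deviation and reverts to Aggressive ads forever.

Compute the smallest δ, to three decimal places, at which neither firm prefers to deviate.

0.837

The best deviation is to choose Aggressive ads for all 2 undetected periods, earning 71 each, then 31 forever once detected.
Deviation value: 71(1−δ^2)/(1−δ) + 31δ^2/(1−δ); cooperation value: 43/(1−δ).
IC: 43 ≥ 71(1−δ^2) + 31δ^2 = 71 − 40δ^2.
So δ^2 ≥ 28/40 = 7/10, giving δ ≥ (7/10)^(1/2) ≈ 0.837.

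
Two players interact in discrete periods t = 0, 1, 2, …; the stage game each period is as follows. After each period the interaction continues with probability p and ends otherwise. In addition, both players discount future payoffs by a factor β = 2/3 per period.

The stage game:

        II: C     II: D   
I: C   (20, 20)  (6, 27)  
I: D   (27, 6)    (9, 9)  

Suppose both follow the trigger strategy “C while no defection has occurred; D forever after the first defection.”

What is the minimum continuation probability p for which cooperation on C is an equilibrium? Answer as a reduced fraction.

With continuation probability p and discount β, the effective per-period discount factor is βp.
Grim-trigger IC: βp ≥ (27−20)/(27−9) = 7/18.
So p ≥ (7/18)/(2/3) = 7/12.

7/12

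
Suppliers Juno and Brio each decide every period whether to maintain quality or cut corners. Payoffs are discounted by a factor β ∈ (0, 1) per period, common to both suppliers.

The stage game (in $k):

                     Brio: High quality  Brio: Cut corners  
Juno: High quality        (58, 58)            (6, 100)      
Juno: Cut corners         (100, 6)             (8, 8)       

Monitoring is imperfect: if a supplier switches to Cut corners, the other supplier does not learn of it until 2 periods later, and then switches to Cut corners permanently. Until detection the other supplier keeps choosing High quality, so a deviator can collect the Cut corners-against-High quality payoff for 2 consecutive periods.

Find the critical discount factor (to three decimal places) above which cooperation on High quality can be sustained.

Deviating for the 2 undetected periods gains 100−58 = 42 per period over cooperation, then loses 58−8 = 50 per period forever once punishment starts.
Gain: 42(1 + β + … + β^1); loss: 50·β^2/(1−β).
No profitable deviation ⇔ 42(1−β^2) ≤ 50·β^2, i.e. β^2 ≥ 42/(42+50) = 21/46.
Hence β ≥ (21/46)^(1/2) ≈ 0.676.

0.676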